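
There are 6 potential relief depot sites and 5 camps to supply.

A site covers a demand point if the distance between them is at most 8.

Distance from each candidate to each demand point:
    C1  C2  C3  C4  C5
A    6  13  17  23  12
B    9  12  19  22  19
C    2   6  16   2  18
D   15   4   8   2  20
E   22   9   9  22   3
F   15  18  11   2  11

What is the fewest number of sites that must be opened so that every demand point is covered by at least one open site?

Coverage sets (demand points within 8 of each site):
  A: {C1}
  B: {}
  C: {C1, C2, C4}
  D: {C2, C3, C4}
  E: {C5}
  F: {C4}
No 2 sites suffice: every size-2 union leaves at least one demand point uncovered.
But {A, D, E} covers everything, so the minimum is 3.

3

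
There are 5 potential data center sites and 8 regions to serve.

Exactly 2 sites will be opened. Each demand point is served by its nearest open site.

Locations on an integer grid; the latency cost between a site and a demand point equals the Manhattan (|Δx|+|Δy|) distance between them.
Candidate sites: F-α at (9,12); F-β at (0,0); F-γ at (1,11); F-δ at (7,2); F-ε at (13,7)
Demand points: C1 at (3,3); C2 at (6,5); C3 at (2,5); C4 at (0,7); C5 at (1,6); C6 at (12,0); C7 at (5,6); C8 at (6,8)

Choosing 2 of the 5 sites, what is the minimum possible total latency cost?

46

Open {F-γ, F-δ}.
  C1→F-δ 5, C2→F-δ 4, C3→F-γ 7, C4→F-γ 5, C5→F-γ 5, C6→F-δ 7, C7→F-δ 6, C8→F-δ 7  ⇒ total 46.
Compare {F-β, F-δ}: total 50.
Compare {F-α, F-δ}: total 59.
No size-2 selection does better; minimum is 46.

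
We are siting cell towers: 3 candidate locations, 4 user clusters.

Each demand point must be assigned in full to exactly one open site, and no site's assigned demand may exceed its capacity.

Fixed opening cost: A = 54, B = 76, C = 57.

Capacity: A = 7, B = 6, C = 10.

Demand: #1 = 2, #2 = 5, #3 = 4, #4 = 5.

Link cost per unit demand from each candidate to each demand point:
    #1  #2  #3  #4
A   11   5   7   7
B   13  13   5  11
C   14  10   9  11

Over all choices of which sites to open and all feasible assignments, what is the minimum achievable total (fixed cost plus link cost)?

249

Open {A, C}; cheapest assignment that respects the capacities:
  A (cap 7, load 7): #1, #2 — cost 2×11 + 5×5 = 47
  C (cap 10, load 9): #3, #4 — cost 4×9 + 5×11 = 91
  Shipping 138, fixed 111 → total 249.
  Any other capacity-feasible assignment to {A, C} ships for at least 138.
Compare {B, C}: its best feasible assignment gives total 284.
Compare {A, B, C}: its best feasible assignment gives total 309.
Every other set of open sites that can feasibly serve all demand totals ≥ 284 even under its best assignment. Minimum: 249.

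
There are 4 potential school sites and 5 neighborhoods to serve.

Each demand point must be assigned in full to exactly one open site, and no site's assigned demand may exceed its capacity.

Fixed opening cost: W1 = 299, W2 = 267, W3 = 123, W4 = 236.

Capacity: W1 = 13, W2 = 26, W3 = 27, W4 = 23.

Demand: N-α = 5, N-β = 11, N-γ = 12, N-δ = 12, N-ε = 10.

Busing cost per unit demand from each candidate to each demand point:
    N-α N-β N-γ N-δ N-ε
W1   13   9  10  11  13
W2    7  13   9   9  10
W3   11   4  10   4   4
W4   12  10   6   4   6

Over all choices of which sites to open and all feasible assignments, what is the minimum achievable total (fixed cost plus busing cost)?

Open {W3, W4}; cheapest assignment that respects the capacities:
  W3 (cap 27, load 27): N-α, N-δ, N-ε — cost 5×11 + 12×4 + 10×4 = 143
  W4 (cap 23, load 23): N-β, N-γ — cost 11×10 + 12×6 = 182
  Shipping 325, fixed 359 → total 684.
  Any other capacity-feasible assignment to {W3, W4} ships for at least 325.
Compare {W2, W3}: its best feasible assignment gives total 745.
Compare {W2, W3, W4}: its best feasible assignment gives total 885.
Every other set of open sites that can feasibly serve all demand totals ≥ 745 even under its best assignment. Minimum: 684.

684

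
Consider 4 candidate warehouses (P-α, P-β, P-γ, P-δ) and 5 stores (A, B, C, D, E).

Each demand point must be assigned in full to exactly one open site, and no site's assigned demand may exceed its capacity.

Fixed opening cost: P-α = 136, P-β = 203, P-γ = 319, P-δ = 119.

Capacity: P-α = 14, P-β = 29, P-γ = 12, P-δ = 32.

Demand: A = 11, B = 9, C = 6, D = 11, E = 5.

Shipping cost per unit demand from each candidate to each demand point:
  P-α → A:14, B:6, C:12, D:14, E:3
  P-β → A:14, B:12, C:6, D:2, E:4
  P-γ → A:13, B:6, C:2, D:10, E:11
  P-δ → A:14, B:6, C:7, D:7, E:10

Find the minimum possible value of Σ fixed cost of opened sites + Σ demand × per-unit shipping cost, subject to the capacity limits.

597

Open {P-α, P-δ}; cheapest assignment that respects the capacities:
  P-α (cap 14, load 14): B, E — cost 9×6 + 5×3 = 69
  P-δ (cap 32, load 28): A, C, D — cost 11×14 + 6×7 + 11×7 = 273
  Shipping 342, fixed 255 → total 597.
  Any other capacity-feasible assignment to {P-α, P-δ} ships for at least 342.
Compare {P-β, P-δ}: its best feasible assignment gives total 608.
Compare {P-α, P-β}: its best feasible assignment gives total 620.
Every other set of open sites that can feasibly serve all demand totals ≥ 608 even under its best assignment. Minimum: 597.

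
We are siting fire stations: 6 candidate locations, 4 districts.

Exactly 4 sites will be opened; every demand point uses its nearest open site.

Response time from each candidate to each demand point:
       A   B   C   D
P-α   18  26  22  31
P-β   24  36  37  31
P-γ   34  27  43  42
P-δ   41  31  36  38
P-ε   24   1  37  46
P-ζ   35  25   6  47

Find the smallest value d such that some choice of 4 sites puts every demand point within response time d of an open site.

Open {P-α, P-β, P-γ, P-δ}.
  Farthest demand point is D at response time 31 (to P-α); all others are ≤ 31.
With {P-α, P-β, P-γ, P-ε} the worst case is 31.
With {P-α, P-β, P-γ, P-ζ} the worst case is 31.
No size-4 selection achieves below 31.

31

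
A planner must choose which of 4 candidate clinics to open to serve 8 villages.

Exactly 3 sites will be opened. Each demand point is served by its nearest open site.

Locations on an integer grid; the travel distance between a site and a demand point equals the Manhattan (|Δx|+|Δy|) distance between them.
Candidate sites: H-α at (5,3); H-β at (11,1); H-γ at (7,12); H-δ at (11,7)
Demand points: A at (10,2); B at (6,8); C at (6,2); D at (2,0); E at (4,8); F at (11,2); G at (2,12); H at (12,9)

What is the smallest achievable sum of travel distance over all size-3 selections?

35

Open {H-α, H-β, H-γ}.
  A→H-β 2, B→H-γ 5, C→H-α 2, D→H-α 6, E→H-α 6, F→H-β 1, G→H-γ 5, H→H-γ 8  ⇒ total 35.
Compare {H-α, H-β, H-δ}: total 38.
Compare {H-α, H-γ, H-δ}: total 38.
No size-3 selection does better; minimum is 35.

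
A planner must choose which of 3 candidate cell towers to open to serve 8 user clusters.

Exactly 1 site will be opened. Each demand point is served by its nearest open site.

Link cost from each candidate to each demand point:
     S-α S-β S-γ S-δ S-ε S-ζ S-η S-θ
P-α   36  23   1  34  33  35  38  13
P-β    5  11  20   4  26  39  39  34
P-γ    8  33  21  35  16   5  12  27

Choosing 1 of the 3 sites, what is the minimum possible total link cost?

Open {P-γ}.
  S-α→P-γ 8, S-β→P-γ 33, S-γ→P-γ 21, S-δ→P-γ 35, S-ε→P-γ 16, S-ζ→P-γ 5, S-η→P-γ 12, S-θ→P-γ 27  ⇒ total 157.
Compare {P-β}: total 178.
Compare {P-α}: total 213.

157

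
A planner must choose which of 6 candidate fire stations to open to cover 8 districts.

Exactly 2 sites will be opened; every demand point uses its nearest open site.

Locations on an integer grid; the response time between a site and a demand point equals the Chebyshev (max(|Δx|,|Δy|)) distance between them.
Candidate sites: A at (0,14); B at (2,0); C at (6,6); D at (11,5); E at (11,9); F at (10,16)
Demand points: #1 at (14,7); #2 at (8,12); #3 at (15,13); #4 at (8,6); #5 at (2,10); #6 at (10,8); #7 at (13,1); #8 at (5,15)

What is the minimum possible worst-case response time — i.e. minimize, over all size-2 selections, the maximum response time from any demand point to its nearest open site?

Open {C, E}.
  Farthest demand point is #7 at response time 7 (to C); all others are ≤ 7.
With {A, D} the worst case is 8.
With {A, E} the worst case is 8.
No size-2 selection achieves below 7.

7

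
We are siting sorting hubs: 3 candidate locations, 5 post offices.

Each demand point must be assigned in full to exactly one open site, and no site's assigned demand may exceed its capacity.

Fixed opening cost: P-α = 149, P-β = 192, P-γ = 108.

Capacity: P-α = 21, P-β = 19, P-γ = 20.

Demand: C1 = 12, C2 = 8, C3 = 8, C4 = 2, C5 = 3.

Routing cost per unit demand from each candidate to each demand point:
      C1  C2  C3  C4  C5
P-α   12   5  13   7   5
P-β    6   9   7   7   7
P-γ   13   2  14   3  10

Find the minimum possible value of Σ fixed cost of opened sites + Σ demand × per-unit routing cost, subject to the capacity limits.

527

Open {P-β, P-γ}; cheapest assignment that respects the capacities:
  P-β (cap 19, load 15): C1, C5 — cost 12×6 + 3×7 = 93
  P-γ (cap 20, load 18): C2, C3, C4 — cost 8×2 + 8×14 + 2×3 = 134
  Shipping 227, fixed 300 → total 527.
  Any other capacity-feasible assignment to {P-β, P-γ} ships for at least 227.
Compare {P-α, P-γ}: its best feasible assignment gives total 550.
Compare {P-α, P-β}: its best feasible assignment gives total 586.
Every other set of open sites that can feasibly serve all demand totals ≥ 550 even under its best assignment. Minimum: 527.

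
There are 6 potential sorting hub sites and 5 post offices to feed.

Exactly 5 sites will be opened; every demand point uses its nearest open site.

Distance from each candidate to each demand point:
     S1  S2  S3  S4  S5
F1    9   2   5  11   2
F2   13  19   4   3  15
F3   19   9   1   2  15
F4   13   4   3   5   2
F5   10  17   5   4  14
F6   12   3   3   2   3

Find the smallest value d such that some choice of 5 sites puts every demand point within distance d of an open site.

Open {F1, F2, F3, F4, F5}.
  Farthest demand point is S1 at distance 9 (to F1); all others are ≤ 9.
With {F1, F2, F3, F4, F6} the worst case is 9.
With {F1, F2, F3, F5, F6} the worst case is 9.
No size-5 selection achieves below 9.

9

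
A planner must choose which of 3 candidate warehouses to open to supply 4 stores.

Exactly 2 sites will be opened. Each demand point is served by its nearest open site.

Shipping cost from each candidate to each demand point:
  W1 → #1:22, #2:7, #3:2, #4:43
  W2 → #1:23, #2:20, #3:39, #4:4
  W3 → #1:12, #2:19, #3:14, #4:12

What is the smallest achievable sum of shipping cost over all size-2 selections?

33

Open {W1, W3}.
  #1→W3 12, #2→W1 7, #3→W1 2, #4→W3 12  ⇒ total 33.
Compare {W1, W2}: total 35.
Compare {W2, W3}: total 49.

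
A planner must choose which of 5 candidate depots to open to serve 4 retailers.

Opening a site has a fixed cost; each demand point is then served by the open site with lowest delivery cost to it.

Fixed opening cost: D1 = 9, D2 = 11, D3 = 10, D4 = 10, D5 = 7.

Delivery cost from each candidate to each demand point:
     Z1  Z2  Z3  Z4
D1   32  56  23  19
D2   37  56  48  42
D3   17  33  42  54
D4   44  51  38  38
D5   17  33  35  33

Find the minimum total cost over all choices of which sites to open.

108

Open {D1, D5}: assign each demand point to its cheapest open site.
  Z1→D5 17, Z2→D5 33, Z3→D1 23, Z4→D1 19
  delivery cost 92, fixed 16 → total 108.
Compare {D1, D3}: delivery cost 92 + fixed 19 = 111.
Compare {D1, D3, D5}: delivery cost 92 + fixed 26 = 118.
Compare {D1, D4, D5}: delivery cost 92 + fixed 26 = 118.
All other subsets cost ≥ 111. Minimum total cost: 108.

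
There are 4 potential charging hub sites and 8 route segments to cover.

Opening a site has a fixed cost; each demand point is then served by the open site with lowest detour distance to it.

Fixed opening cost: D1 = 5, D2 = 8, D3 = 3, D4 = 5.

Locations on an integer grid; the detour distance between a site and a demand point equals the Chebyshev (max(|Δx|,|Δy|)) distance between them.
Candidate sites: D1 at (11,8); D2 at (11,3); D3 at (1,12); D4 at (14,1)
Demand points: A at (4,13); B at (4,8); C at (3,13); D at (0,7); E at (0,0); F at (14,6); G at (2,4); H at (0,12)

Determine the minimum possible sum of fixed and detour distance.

Open {D1, D3}: assign each demand point to its cheapest open site.
  A→D3 3, B→D3 4, C→D3 2, D→D3 5, E→D1 11, F→D1 3, G→D3 8, H→D3 1
  detour distance 37, fixed 8 → total 45.
Compare {D2, D3}: detour distance 37 + fixed 11 = 48.
Compare {D3, D4}: detour distance 40 + fixed 8 = 48.
Compare {D1, D3, D4}: detour distance 37 + fixed 13 = 50.
All other subsets cost ≥ 48. Minimum total cost: 45.

45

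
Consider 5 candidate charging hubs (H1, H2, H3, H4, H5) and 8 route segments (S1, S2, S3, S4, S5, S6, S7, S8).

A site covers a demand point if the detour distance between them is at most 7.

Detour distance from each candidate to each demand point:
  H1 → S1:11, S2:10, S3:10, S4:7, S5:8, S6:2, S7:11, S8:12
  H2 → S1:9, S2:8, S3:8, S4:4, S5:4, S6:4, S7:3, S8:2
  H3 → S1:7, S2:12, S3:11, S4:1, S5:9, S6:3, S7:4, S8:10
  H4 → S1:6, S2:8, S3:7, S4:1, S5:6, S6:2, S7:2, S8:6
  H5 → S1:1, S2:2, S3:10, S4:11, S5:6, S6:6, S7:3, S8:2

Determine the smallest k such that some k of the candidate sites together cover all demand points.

2

Coverage sets (demand points within 7 of each site):
  H1: {S4, S6}
  H2: {S4, S5, S6, S7, S8}
  H3: {S1, S4, S6, S7}
  H4: {S1, S3, S4, S5, S6, S7, S8}
  H5: {S1, S2, S5, S6, S7, S8}
No single site covers all 8 demand points.
But {H4, H5} covers everything, so the minimum is 2.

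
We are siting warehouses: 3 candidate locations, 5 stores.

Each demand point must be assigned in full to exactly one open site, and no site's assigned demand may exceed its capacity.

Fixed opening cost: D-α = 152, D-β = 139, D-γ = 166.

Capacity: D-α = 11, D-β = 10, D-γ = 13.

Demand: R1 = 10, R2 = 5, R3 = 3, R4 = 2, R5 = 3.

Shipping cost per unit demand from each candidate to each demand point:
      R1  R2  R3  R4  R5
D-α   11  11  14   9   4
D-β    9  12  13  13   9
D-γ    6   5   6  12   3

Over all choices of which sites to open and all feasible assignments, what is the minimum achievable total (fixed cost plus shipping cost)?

471

Open {D-β, D-γ}; cheapest assignment that respects the capacities:
  D-β (cap 10, load 10): R1 — cost 10×9 = 90
  D-γ (cap 13, load 13): R2, R3, R4, R5 — cost 5×5 + 3×6 + 2×12 + 3×3 = 76
  Shipping 166, fixed 305 → total 471.
  Any other capacity-feasible assignment to {D-β, D-γ} ships for at least 166.
Compare {D-α, D-γ}: its best feasible assignment gives total 481.
Compare {D-α, D-β, D-γ}: its best feasible assignment gives total 617.
Every other set of open sites that can feasibly serve all demand totals ≥ 481 even under its best assignment. Minimum: 471.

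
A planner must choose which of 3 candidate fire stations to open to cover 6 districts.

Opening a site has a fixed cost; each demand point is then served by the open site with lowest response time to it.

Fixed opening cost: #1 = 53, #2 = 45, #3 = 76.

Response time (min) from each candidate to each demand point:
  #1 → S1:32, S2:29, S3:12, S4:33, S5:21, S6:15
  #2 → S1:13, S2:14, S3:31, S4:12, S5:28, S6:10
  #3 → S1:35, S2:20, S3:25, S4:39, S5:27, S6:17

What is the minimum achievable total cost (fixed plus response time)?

153

Open {#2}: assign each demand point to its cheapest open site.
  S1→#2 13, S2→#2 14, S3→#2 31, S4→#2 12, S5→#2 28, S6→#2 10
  response time 108, fixed 45 → total 153.
Compare {#1, #2}: response time 82 + fixed 98 = 180.
Compare {#1}: response time 142 + fixed 53 = 195.
Compare {#2, #3}: response time 101 + fixed 121 = 222.
All other subsets cost ≥ 180. Minimum total cost: 153.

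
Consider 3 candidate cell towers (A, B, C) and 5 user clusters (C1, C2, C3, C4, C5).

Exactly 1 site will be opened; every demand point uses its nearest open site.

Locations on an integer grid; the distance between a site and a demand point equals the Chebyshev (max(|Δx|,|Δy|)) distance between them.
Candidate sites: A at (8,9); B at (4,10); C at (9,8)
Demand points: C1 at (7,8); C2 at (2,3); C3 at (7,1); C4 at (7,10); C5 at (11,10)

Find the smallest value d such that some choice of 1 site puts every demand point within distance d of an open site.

Open {C}.
  Farthest demand point is C2 at distance 7 (to C); all others are ≤ 7.
With {A} the worst case is 8.
With {B} the worst case is 9.
No size-1 selection achieves below 7.

7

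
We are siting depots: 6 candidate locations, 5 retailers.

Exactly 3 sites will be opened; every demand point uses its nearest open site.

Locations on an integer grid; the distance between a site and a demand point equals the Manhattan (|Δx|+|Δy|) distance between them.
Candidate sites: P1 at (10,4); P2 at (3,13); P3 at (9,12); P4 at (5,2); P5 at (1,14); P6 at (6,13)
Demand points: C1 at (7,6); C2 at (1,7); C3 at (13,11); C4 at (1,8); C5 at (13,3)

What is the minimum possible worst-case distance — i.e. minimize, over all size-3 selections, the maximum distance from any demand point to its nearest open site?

Open {P1, P3, P5}.
  Farthest demand point is C2 at distance 7 (to P5); all others are ≤ 7.
With {P1, P2, P3} the worst case is 8.
With {P1, P2, P6} the worst case is 9.
No size-3 selection achieves below 7.

7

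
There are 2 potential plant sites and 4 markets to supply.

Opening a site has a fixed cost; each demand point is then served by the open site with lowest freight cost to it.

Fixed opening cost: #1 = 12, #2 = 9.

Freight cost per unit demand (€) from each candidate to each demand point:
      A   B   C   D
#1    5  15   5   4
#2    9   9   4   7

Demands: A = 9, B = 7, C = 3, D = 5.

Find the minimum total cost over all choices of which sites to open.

Open {#1, #2}: assign each demand point to its cheapest open site.
  A→#1 9×5=45, B→#2 7×9=63, C→#2 3×4=12, D→#1 5×4=20
  freight cost 140, fixed 21 → total 161.
Compare {#1}: freight cost 185 + fixed 12 = 197.
Compare {#2}: freight cost 191 + fixed 9 = 200.

161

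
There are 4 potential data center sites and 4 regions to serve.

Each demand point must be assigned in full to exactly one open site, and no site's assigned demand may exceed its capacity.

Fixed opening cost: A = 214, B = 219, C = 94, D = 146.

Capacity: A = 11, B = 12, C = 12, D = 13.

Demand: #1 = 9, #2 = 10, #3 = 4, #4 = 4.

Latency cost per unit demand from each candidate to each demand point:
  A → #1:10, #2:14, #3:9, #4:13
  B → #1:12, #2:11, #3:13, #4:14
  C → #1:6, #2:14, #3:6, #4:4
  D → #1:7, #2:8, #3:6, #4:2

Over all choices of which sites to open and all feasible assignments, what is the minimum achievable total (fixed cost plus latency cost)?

Open {B, C, D}; cheapest assignment that respects the capacities:
  B (cap 12, load 10): #2 — cost 10×11 = 110
  C (cap 12, load 9): #1 — cost 9×6 = 54
  D (cap 13, load 8): #3, #4 — cost 4×6 + 4×2 = 32
  Shipping 196, fixed 459 → total 655.
  Any other capacity-feasible assignment to {B, C, D} ships for at least 196.
Compare {A, C, D}: its best feasible assignment gives total 664.
Compare {A, B, C}: its best feasible assignment gives total 767.
Every other set of open sites that can feasibly serve all demand totals ≥ 664 even under its best assignment. Minimum: 655.

655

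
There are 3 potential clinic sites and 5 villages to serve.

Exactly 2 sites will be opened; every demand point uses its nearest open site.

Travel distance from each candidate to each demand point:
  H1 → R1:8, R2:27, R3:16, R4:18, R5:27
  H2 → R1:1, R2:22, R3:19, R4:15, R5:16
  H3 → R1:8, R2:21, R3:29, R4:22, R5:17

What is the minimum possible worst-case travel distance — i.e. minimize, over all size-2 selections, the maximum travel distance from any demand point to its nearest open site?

Open {H1, H3}.
  Farthest demand point is R2 at travel distance 21 (to H3); all others are ≤ 21.
With {H2, H3} the worst case is 21.
With {H1, H2} the worst case is 22.
No size-2 selection achieves below 21.

21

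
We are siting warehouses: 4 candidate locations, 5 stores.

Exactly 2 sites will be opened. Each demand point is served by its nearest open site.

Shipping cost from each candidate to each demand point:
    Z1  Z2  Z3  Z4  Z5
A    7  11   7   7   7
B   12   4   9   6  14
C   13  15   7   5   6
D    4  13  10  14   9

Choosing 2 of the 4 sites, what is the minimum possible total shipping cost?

31

Open {A, B}.
  Z1→A 7, Z2→B 4, Z3→A 7, Z4→B 6, Z5→A 7  ⇒ total 31.
Compare {B, D}: total 32.
Compare {B, C}: total 34.
No size-2 selection does better; minimum is 31.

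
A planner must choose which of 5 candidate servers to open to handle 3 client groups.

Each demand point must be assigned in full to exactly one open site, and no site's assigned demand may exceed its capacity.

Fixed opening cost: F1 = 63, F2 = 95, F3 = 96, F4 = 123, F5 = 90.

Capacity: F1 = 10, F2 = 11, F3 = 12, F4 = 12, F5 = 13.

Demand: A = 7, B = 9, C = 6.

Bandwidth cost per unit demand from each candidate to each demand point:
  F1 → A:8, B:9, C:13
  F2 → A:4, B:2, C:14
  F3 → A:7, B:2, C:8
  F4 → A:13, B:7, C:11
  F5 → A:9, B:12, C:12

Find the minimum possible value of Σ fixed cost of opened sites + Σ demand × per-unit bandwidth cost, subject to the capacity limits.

Open {F2, F5}; cheapest assignment that respects the capacities:
  F2 (cap 11, load 9): B — cost 9×2 = 18
  F5 (cap 13, load 13): A, C — cost 7×9 + 6×12 = 135
  Shipping 153, fixed 185 → total 338.
  Any other capacity-feasible assignment to {F2, F5} ships for at least 153.
Compare {F3, F5}: its best feasible assignment gives total 339.
Compare {F1, F5}: its best feasible assignment gives total 369.
Every other set of open sites that can feasibly serve all demand totals ≥ 339 even under its best assignment. Minimum: 338.

338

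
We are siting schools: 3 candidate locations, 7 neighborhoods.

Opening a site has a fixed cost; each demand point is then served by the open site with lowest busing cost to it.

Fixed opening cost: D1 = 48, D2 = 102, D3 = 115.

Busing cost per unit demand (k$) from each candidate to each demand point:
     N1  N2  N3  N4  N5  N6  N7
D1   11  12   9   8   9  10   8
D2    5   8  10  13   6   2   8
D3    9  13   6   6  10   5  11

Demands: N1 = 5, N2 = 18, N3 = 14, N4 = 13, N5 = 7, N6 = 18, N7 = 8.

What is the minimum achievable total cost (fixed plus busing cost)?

690

Open {D2, D3}: assign each demand point to its cheapest open site.
  N1→D2 5×5=25, N2→D2 18×8=144, N3→D3 14×6=84, N4→D3 13×6=78, N5→D2 7×6=42, N6→D2 18×2=36, N7→D2 8×8=64
  busing cost 473, fixed 217 → total 690.
Compare {D1, D2}: busing cost 541 + fixed 150 = 691.
Compare {D2}: busing cost 620 + fixed 102 = 722.
Compare {D1, D2, D3}: busing cost 473 + fixed 265 = 738.
All other subsets cost ≥ 691. Minimum total cost: 690.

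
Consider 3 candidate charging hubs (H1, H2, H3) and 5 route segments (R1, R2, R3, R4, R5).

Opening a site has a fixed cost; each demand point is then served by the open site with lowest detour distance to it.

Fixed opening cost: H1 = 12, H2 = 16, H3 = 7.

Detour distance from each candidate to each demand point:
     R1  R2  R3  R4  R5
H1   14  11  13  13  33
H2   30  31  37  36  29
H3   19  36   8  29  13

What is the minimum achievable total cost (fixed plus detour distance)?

78

Open {H1, H3}: assign each demand point to its cheapest open site.
  R1→H1 14, R2→H1 11, R3→H3 8, R4→H1 13, R5→H3 13
  detour distance 59, fixed 19 → total 78.
Compare {H1, H2, H3}: detour distance 59 + fixed 35 = 94.
Compare {H1}: detour distance 84 + fixed 12 = 96.
Compare {H1, H2}: detour distance 80 + fixed 28 = 108.
All other subsets cost ≥ 94. Minimum total cost: 78.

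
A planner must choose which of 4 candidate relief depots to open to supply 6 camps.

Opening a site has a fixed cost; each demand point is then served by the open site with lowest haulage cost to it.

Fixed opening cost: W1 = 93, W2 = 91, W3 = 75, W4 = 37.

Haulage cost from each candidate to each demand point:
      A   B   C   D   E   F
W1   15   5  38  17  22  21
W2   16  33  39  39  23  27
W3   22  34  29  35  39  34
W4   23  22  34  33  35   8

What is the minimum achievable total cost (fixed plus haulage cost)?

Open {W4}: assign each demand point to its cheapest open site.
  A→W4 23, B→W4 22, C→W4 34, D→W4 33, E→W4 35, F→W4 8
  haulage cost 155, fixed 37 → total 192.
Compare {W1}: haulage cost 118 + fixed 93 = 211.
Compare {W1, W4}: haulage cost 101 + fixed 130 = 231.
Compare {W3, W4}: haulage cost 149 + fixed 112 = 261.
All other subsets cost ≥ 211. Minimum total cost: 192.

192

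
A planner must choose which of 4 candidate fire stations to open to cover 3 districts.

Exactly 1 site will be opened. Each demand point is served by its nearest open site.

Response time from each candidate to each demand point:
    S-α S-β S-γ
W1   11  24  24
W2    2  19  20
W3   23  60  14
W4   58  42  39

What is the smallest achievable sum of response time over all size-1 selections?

41

Open {W2}.
  S-α→W2 2, S-β→W2 19, S-γ→W2 20  ⇒ total 41.
Compare {W1}: total 59.
Compare {W3}: total 97.
No size-1 selection does better; minimum is 41.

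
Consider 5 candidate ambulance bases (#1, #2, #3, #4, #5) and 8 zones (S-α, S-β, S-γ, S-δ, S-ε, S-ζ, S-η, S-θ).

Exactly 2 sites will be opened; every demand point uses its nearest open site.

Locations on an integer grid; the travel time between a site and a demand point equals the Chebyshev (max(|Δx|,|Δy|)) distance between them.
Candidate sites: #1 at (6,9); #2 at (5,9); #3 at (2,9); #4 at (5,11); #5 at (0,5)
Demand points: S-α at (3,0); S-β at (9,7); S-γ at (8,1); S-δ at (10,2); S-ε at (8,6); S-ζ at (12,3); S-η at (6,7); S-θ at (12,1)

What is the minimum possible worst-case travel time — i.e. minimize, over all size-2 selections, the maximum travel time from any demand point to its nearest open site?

8

Open {#1, #5}.
  Farthest demand point is S-γ at travel time 8 (to #1); all others are ≤ 8.
With {#2, #5} the worst case is 8.
With {#1, #2} the worst case is 9.
No size-2 selection achieves below 8.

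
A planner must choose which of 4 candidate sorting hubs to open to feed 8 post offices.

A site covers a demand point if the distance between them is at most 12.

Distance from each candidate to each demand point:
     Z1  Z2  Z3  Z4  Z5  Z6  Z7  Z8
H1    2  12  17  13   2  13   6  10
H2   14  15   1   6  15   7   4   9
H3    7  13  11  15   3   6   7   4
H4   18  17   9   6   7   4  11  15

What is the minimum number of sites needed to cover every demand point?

2

Coverage sets (demand points within 12 of each site):
  H1: {Z1, Z2, Z5, Z7, Z8}
  H2: {Z3, Z4, Z6, Z7, Z8}
  H3: {Z1, Z3, Z5, Z6, Z7, Z8}
  H4: {Z3, Z4, Z5, Z6, Z7}
No single site covers all 8 demand points.
But {H1, H2} covers everything, so the minimum is 2.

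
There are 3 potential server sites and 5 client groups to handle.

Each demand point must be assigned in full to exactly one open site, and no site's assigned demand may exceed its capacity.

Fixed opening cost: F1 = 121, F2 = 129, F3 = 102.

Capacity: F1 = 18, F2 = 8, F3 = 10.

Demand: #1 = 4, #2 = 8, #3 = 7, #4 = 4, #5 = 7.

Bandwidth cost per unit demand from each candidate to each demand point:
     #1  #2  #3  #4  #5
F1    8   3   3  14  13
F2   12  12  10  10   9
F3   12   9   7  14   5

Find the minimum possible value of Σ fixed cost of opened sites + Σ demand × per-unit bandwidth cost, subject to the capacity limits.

520

Open {F1, F2, F3}; cheapest assignment that respects the capacities:
  F1 (cap 18, load 15): #2, #3 — cost 8×3 + 7×3 = 45
  F2 (cap 8, load 8): #1, #4 — cost 4×12 + 4×10 = 88
  F3 (cap 10, load 7): #5 — cost 7×5 = 35
  Shipping 168, fixed 352 → total 520.
  Any other capacity-feasible assignment to {F1, F2, F3} ships for at least 168.
Total demand is 30 and no other set of sites has combined capacity ≥ 30, so {F1, F2, F3} is the only feasible choice of open sites. Minimum: 520.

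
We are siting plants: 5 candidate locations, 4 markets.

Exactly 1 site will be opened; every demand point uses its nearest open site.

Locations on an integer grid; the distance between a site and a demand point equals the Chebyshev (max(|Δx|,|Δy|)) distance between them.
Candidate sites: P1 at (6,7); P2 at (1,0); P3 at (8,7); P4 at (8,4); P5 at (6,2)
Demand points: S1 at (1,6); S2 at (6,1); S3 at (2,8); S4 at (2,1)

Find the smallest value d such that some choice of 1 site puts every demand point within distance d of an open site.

6

Open {P1}.
  Farthest demand point is S2 at distance 6 (to P1); all others are ≤ 6.
With {P5} the worst case is 6.
With {P3} the worst case is 7.
No size-1 selection achieves below 6.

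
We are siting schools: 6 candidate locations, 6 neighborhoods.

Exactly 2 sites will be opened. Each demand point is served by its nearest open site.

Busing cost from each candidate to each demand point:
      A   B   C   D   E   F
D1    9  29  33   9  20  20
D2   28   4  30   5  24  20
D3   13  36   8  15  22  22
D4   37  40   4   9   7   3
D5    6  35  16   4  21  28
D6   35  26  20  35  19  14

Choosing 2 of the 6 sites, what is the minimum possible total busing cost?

Open {D2, D4}.
  A→D2 28, B→D2 4, C→D4 4, D→D2 5, E→D4 7, F→D4 3  ⇒ total 51.
Compare {D4, D5}: total 59.
Compare {D1, D4}: total 61.
No size-2 selection does better; minimum is 51.

51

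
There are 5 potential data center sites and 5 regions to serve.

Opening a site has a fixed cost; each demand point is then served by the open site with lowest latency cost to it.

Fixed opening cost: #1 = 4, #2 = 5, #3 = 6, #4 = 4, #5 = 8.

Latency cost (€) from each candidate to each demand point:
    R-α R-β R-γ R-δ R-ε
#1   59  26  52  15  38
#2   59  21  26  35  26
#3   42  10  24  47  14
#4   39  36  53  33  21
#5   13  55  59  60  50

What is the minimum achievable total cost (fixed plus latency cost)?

94

Open {#1, #3, #5}: assign each demand point to its cheapest open site.
  R-α→#5 13, R-β→#3 10, R-γ→#3 24, R-δ→#1 15, R-ε→#3 14
  latency cost 76, fixed 18 → total 94.
Compare {#1, #3, #4, #5}: latency cost 76 + fixed 22 = 98.
Compare {#1, #2, #3, #5}: latency cost 76 + fixed 23 = 99.
Compare {#1, #2, #3, #4, #5}: latency cost 76 + fixed 27 = 103.
All other subsets cost ≥ 98. Minimum total cost: 94.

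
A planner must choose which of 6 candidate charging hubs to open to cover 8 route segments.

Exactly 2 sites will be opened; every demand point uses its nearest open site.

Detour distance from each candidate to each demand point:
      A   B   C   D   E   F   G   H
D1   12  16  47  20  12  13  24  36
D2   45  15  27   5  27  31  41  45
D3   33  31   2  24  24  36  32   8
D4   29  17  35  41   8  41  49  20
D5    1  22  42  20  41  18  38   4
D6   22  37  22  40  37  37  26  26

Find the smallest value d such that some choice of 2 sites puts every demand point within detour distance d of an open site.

Open {D1, D3}.
  Farthest demand point is G at detour distance 24 (to D1); all others are ≤ 24.
With {D1, D6} the worst case is 26.
With {D2, D6} the worst case is 31.
No size-2 selection achieves below 24.

24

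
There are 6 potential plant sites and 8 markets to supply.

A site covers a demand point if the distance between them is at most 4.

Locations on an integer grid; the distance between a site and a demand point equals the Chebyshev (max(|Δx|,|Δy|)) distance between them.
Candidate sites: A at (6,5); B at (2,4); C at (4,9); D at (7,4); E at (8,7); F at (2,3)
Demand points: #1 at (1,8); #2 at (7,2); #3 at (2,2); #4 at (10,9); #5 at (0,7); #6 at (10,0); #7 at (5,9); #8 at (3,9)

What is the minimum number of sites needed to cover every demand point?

Coverage sets (demand points within 4 of each site):
  A: {#2, #3, #4, #7, #8}
  B: {#1, #3, #5}
  C: {#1, #5, #7, #8}
  D: {#2, #6}
  E: {#4, #7}
  F: {#3, #5}
No 2 sites suffice: every size-2 union leaves at least one demand point uncovered.
But {A, B, D} covers everything, so the minimum is 3.

3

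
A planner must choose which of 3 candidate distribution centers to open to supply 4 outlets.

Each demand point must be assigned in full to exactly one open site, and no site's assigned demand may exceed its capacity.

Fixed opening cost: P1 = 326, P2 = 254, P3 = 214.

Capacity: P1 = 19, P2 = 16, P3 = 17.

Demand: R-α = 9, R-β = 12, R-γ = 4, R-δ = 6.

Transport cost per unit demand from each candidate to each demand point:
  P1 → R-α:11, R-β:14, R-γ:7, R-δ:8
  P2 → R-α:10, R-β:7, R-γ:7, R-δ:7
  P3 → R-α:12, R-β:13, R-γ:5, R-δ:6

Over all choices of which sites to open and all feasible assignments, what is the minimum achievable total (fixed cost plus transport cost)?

Open {P2, P3}; cheapest assignment that respects the capacities:
  P2 (cap 16, load 16): R-β, R-γ — cost 12×7 + 4×7 = 112
  P3 (cap 17, load 15): R-α, R-δ — cost 9×12 + 6×6 = 144
  Shipping 256, fixed 468 → total 724.
  Any other capacity-feasible assignment to {P2, P3} ships for at least 256.
Compare {P1, P2}: its best feasible assignment gives total 839.
Compare {P1, P3}: its best feasible assignment gives total 863.
Every other set of open sites that can feasibly serve all demand totals ≥ 839 even under its best assignment. Minimum: 724.

724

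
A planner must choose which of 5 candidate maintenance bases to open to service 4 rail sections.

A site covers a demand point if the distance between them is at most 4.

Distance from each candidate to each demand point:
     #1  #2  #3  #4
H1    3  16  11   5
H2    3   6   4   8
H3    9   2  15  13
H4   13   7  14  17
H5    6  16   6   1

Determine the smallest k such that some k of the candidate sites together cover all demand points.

3

Coverage sets (demand points within 4 of each site):
  H1: {#1}
  H2: {#1, #3}
  H3: {#2}
  H4: {}
  H5: {#4}
No 2 sites suffice: every size-2 union leaves at least one demand point uncovered.
But {H2, H3, H5} covers everything, so the minimum is 3.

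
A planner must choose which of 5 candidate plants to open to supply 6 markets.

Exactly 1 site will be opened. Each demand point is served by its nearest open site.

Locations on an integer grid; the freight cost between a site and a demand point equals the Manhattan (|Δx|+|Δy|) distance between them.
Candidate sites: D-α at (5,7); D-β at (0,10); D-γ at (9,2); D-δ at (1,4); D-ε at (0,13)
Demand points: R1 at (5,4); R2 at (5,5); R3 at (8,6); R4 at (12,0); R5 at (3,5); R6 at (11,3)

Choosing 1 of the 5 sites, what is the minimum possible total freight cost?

35

Open {D-γ}.
  R1→D-γ 6, R2→D-γ 7, R3→D-γ 5, R4→D-γ 5, R5→D-γ 9, R6→D-γ 3  ⇒ total 35.
Compare {D-α}: total 37.
Compare {D-δ}: total 47.
No size-1 selection does better; minimum is 35.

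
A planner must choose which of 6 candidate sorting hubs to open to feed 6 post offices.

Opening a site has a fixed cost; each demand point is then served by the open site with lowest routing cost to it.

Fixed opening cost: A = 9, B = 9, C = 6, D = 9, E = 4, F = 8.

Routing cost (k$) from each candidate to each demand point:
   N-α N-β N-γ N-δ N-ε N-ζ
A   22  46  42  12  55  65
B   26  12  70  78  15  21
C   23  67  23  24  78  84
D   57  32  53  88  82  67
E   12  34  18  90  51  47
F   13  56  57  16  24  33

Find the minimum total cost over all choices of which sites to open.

112

Open {A, B, E}: assign each demand point to its cheapest open site.
  N-α→E 12, N-β→B 12, N-γ→E 18, N-δ→A 12, N-ε→B 15, N-ζ→B 21
  routing cost 90, fixed 22 → total 112.
Compare {B, E, F}: routing cost 94 + fixed 21 = 115.
Compare {A, B, C, E}: routing cost 90 + fixed 28 = 118.
Compare {A, B, E, F}: routing cost 90 + fixed 30 = 120.
All other subsets cost ≥ 115. Minimum total cost: 112.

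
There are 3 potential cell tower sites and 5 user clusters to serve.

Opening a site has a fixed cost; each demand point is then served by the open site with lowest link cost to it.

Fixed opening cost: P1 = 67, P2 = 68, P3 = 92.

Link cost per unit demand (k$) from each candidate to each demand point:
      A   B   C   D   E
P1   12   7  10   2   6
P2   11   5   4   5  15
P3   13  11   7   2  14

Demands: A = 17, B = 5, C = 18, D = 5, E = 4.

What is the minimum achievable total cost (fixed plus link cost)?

Open {P2}: assign each demand point to its cheapest open site.
  A→P2 17×11=187, B→P2 5×5=25, C→P2 18×4=72, D→P2 5×5=25, E→P2 4×15=60
  link cost 369, fixed 68 → total 437.
Compare {P1, P2}: link cost 318 + fixed 135 = 453.
Compare {P2, P3}: link cost 350 + fixed 160 = 510.
Compare {P1}: link cost 453 + fixed 67 = 520.
All other subsets cost ≥ 453. Minimum total cost: 437.

437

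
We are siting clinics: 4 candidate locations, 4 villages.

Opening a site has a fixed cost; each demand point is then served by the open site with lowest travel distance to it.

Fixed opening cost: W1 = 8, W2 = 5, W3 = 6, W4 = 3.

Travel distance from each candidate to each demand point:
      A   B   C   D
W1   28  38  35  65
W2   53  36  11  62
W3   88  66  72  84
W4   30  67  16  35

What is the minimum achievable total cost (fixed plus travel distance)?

120

Open {W2, W4}: assign each demand point to its cheapest open site.
  A→W4 30, B→W2 36, C→W2 11, D→W4 35
  travel distance 112, fixed 8 → total 120.
Compare {W1, W2, W4}: travel distance 110 + fixed 16 = 126.
Compare {W2, W3, W4}: travel distance 112 + fixed 14 = 126.
Compare {W1, W4}: travel distance 117 + fixed 11 = 128.
All other subsets cost ≥ 126. Minimum total cost: 120.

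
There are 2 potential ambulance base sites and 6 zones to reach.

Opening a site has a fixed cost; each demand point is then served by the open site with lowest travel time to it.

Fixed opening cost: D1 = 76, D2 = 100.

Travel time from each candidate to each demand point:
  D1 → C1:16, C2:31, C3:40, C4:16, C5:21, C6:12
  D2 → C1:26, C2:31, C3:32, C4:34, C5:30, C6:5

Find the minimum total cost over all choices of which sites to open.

Open {D1}: assign each demand point to its cheapest open site.
  C1→D1 16, C2→D1 31, C3→D1 40, C4→D1 16, C5→D1 21, C6→D1 12
  travel time 136, fixed 76 → total 212.
Compare {D2}: travel time 158 + fixed 100 = 258.
Compare {D1, D2}: travel time 121 + fixed 176 = 297.

212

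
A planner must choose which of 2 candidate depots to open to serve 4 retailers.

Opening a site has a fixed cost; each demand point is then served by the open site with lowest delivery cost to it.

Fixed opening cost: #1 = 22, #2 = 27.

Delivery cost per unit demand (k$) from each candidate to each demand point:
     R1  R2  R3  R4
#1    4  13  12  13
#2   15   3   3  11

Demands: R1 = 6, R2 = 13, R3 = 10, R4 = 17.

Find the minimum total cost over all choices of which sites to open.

Open {#1, #2}: assign each demand point to its cheapest open site.
  R1→#1 6×4=24, R2→#2 13×3=39, R3→#2 10×3=30, R4→#2 17×11=187
  delivery cost 280, fixed 49 → total 329.
Compare {#2}: delivery cost 346 + fixed 27 = 373.
Compare {#1}: delivery cost 534 + fixed 22 = 556.

329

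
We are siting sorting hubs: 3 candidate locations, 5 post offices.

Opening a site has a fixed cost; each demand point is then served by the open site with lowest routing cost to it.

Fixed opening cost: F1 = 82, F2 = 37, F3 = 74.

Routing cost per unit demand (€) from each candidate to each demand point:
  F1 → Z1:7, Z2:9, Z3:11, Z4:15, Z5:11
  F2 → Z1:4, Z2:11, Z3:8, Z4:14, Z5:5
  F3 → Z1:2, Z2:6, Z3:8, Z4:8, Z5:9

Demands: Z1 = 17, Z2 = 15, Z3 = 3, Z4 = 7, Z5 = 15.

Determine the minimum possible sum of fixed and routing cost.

390

Open {F2, F3}: assign each demand point to its cheapest open site.
  Z1→F3 17×2=34, Z2→F3 15×6=90, Z3→F2 3×8=24, Z4→F3 7×8=56, Z5→F2 15×5=75
  routing cost 279, fixed 111 → total 390.
Compare {F3}: routing cost 339 + fixed 74 = 413.
Compare {F2}: routing cost 430 + fixed 37 = 467.
Compare {F1, F2, F3}: routing cost 279 + fixed 193 = 472.
All other subsets cost ≥ 413. Minimum total cost: 390.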